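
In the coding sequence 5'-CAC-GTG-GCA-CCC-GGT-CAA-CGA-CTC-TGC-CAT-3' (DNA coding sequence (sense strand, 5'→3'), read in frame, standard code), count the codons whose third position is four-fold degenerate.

Codon 1 CAC (His): third position 2-fold.
Codon 2 GTG (Val): third position 4-fold.
Codon 3 GCA (Ala): third position 4-fold.
Codon 4 CCC (Pro): third position 4-fold.
Codon 5 GGT (Gly): third position 4-fold.
Codon 6 CAA (Gln): third position 2-fold.
Codon 7 CGA (Arg): third position 4-fold.
Codon 8 CTC (Leu): third position 4-fold.
Codon 9 TGC (Cys): third position 2-fold.
Codon 10 CAT (His): third position 2-fold.
Four-fold degenerate third positions: 6.

6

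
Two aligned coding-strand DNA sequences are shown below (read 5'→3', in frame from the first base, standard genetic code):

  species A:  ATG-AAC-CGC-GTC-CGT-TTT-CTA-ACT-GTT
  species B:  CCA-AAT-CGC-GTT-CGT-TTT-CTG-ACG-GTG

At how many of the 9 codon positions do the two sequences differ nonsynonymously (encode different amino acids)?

Codon 1: ATG Met / CCA Pro — nonsynonymous.
Codon 2: AAC Asn / AAT Asn — synonymous.
Codon 3: CGC Arg / CGC Arg — identical.
Codon 4: GTC Val / GTT Val — synonymous.
Codon 5: CGT Arg / CGT Arg — identical.
Codon 6: TTT Phe / TTT Phe — identical.
Codon 7: CTA Leu / CTG Leu — synonymous.
Codon 8: ACT Thr / ACG Thr — synonymous.
Codon 9: GTT Val / GTG Val — synonymous.
Nonsynonymous differences: 1.

1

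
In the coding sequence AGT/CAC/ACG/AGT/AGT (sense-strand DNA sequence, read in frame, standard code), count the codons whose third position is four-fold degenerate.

Codon 1 AGT (Ser): third position 2-fold.
Codon 2 CAC (His): third position 2-fold.
Codon 3 ACG (Thr): third position 4-fold.
Codon 4 AGT (Ser): third position 2-fold.
Codon 5 AGT (Ser): third position 2-fold.
Four-fold degenerate third positions: 1.

1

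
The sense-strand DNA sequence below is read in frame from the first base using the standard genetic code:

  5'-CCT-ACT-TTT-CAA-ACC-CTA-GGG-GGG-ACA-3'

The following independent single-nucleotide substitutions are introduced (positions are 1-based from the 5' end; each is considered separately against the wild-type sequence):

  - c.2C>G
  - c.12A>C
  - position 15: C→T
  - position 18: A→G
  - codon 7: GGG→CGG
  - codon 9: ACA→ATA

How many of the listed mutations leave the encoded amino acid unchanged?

2

Codon 1: CCT (Pro) → CGT (Arg) — missense.
Codon 4: CAA (Gln) → CAC (His) — missense.
Codon 5: ACC (Thr) → ACT (Thr) — synonymous.
Codon 6: CTA (Leu) → CTG (Leu) — synonymous.
Codon 7: GGG (Gly) → CGG (Arg) — missense.
Codon 9: ACA (Thr) → ATA (Ile) — missense.
Synonymous: 2 of 6.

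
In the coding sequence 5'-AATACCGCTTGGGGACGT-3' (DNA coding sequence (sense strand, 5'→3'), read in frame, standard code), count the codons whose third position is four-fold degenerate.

Codon 1 AAT (Asn): third position 2-fold.
Codon 2 ACC (Thr): third position 4-fold.
Codon 3 GCT (Ala): third position 4-fold.
Codon 4 TGG (Trp): third position 1-fold.
Codon 5 GGA (Gly): third position 4-fold.
Codon 6 CGT (Arg): third position 4-fold.
Four-fold degenerate third positions: 4.

4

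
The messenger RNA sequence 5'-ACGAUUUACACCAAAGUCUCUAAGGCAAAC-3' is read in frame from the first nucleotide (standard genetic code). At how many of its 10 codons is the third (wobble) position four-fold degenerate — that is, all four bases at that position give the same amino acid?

5

Codon 1 ACG (Thr): third position 4-fold.
Codon 2 AUU (Ile): third position 3-fold.
Codon 3 UAC (Tyr): third position 2-fold.
Codon 4 ACC (Thr): third position 4-fold.
Codon 5 AAA (Lys): third position 2-fold.
Codon 6 GUC (Val): third position 4-fold.
Codon 7 UCU (Ser): third position 4-fold.
Codon 8 AAG (Lys): third position 2-fold.
Codon 9 GCA (Ala): third position 4-fold.
Codon 10 AAC (Asn): third position 2-fold.
Four-fold degenerate third positions: 5.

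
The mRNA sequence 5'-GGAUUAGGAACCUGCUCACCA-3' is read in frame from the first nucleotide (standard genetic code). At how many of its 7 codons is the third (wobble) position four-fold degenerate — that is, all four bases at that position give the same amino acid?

5

Codon 1 GGA (Gly): third position 4-fold.
Codon 2 UUA (Leu): third position 2-fold.
Codon 3 GGA (Gly): third position 4-fold.
Codon 4 ACC (Thr): third position 4-fold.
Codon 5 UGC (Cys): third position 2-fold.
Codon 6 UCA (Ser): third position 4-fold.
Codon 7 CCA (Pro): third position 4-fold.
Four-fold degenerate third positions: 5.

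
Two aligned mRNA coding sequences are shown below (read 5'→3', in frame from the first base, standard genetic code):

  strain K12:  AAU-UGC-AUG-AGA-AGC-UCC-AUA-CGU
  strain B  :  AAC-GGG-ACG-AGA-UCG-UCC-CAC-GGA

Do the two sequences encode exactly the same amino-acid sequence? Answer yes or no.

Codon 1: AAU Asn / AAC Asn — synonymous.
Codon 2: UGC Cys / GGG Gly — nonsynonymous.
Codon 3: AUG Met / ACG Thr — nonsynonymous.
Codon 4: AGA Arg / AGA Arg — identical.
Codon 5: AGC Ser / UCG Ser — synonymous.
Codon 6: UCC Ser / UCC Ser — identical.
Codon 7: AUA Ile / CAC His — nonsynonymous.
Codon 8: CGU Arg / GGA Gly — nonsynonymous.
Nonsynonymous differences: 4 → different protein.

no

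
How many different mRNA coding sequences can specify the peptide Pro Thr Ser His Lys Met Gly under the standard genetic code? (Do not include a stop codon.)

1536

Pro: 4 codons.
Thr: 4 codons.
Ser: 6 codons.
His: 2 codons.
Lys: 2 codons.
Met: 1 codon.
Gly: 4 codons.
4 × 4 × 6 × 2 × 2 × 1 × 4 = 1536.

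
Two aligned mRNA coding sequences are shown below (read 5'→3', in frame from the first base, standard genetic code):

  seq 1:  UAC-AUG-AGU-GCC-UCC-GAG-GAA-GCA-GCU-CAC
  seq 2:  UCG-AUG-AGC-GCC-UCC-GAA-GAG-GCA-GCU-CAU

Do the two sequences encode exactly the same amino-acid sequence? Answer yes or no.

Codon 1: UAC Tyr / UCG Ser — nonsynonymous.
Codon 2: AUG Met / AUG Met — identical.
Codon 3: AGU Ser / AGC Ser — synonymous.
Codon 4: GCC Ala / GCC Ala — identical.
Codon 5: UCC Ser / UCC Ser — identical.
Codon 6: GAG Glu / GAA Glu — synonymous.
Codon 7: GAA Glu / GAG Glu — synonymous.
Codon 8: GCA Ala / GCA Ala — identical.
Codon 9: GCU Ala / GCU Ala — identical.
Codon 10: CAC His / CAU His — synonymous.
Nonsynonymous differences: 1 → different protein.

no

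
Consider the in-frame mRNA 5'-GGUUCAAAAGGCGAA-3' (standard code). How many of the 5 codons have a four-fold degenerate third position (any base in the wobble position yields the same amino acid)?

3

Codon 1 GGU (Gly): third position 4-fold.
Codon 2 UCA (Ser): third position 4-fold.
Codon 3 AAA (Lys): third position 2-fold.
Codon 4 GGC (Gly): third position 4-fold.
Codon 5 GAA (Glu): third position 2-fold.
Four-fold degenerate third positions: 3.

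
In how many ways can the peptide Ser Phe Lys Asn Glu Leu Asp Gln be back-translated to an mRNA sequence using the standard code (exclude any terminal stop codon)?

Ser: 6 codons.
Phe: 2 codons.
Lys: 2 codons.
Asn: 2 codons.
Glu: 2 codons.
Leu: 6 codons.
Asp: 2 codons.
Gln: 2 codons.
6 × 2 × 2 × 2 × 2 × 6 × 2 × 2 = 2304.

2304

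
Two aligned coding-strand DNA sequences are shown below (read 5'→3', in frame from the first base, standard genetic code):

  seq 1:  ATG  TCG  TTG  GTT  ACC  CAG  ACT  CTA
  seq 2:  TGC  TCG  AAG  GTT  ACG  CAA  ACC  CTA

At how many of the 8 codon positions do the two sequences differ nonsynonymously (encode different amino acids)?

Codon 1: ATG Met / TGC Cys — nonsynonymous.
Codon 2: TCG Ser / TCG Ser — identical.
Codon 3: TTG Leu / AAG Lys — nonsynonymous.
Codon 4: GTT Val / GTT Val — identical.
Codon 5: ACC Thr / ACG Thr — synonymous.
Codon 6: CAG Gln / CAA Gln — synonymous.
Codon 7: ACT Thr / ACC Thr — synonymous.
Codon 8: CTA Leu / CTA Leu — identical.
Nonsynonymous differences: 2.

2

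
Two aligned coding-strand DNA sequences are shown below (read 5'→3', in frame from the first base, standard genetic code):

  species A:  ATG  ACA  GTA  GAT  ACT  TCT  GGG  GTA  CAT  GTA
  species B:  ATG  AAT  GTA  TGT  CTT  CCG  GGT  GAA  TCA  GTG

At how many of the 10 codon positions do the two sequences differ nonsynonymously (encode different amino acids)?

6

Codon 1: ATG Met / ATG Met — identical.
Codon 2: ACA Thr / AAT Asn — nonsynonymous.
Codon 3: GTA Val / GTA Val — identical.
Codon 4: GAT Asp / TGT Cys — nonsynonymous.
Codon 5: ACT Thr / CTT Leu — nonsynonymous.
Codon 6: TCT Ser / CCG Pro — nonsynonymous.
Codon 7: GGG Gly / GGT Gly — synonymous.
Codon 8: GTA Val / GAA Glu — nonsynonymous.
Codon 9: CAT His / TCA Ser — nonsynonymous.
Codon 10: GTA Val / GTG Val — synonymous.
Nonsynonymous differences: 6.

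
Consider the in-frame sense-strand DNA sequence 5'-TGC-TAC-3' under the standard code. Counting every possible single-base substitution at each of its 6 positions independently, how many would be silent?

2

Codon 1 (TGC, Cys): 1 synonymous substitution.
Codon 2 (TAC, Tyr): 1 synonymous substitution.
Total: 1 + 1 = 2.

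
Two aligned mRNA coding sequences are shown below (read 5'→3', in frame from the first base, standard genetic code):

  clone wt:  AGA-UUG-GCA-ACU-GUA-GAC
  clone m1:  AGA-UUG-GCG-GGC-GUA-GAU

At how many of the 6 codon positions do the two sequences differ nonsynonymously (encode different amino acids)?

1

Codon 1: AGA Arg / AGA Arg — identical.
Codon 2: UUG Leu / UUG Leu — identical.
Codon 3: GCA Ala / GCG Ala — synonymous.
Codon 4: ACU Thr / GGC Gly — nonsynonymous.
Codon 5: GUA Val / GUA Val — identical.
Codon 6: GAC Asp / GAU Asp — synonymous.
Nonsynonymous differences: 1.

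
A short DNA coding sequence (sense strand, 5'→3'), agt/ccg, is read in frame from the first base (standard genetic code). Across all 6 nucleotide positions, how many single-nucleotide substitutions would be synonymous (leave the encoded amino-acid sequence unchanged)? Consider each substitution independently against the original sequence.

Codon 1 (AGT, Ser): 1 synonymous substitution.
Codon 2 (CCG, Pro): 3 synonymous substitutions.
Total: 1 + 3 = 4.

4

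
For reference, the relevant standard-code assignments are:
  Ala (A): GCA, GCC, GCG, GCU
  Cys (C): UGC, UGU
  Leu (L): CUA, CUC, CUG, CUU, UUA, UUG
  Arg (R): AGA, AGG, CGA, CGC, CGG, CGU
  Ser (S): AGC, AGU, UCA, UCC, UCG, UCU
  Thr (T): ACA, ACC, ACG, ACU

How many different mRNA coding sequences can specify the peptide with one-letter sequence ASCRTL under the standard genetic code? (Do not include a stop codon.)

Ala: 4 codons.
Ser: 6 codons.
Cys: 2 codons.
Arg: 6 codons.
Thr: 4 codons.
Leu: 6 codons.
4 × 6 × 2 × 6 × 4 × 6 = 6912.

6912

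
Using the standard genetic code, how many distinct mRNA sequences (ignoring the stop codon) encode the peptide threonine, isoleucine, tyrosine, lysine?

Thr: 4 codons.
Ile: 3 codons.
Tyr: 2 codons.
Lys: 2 codons.
4 × 3 × 2 × 2 = 48.

48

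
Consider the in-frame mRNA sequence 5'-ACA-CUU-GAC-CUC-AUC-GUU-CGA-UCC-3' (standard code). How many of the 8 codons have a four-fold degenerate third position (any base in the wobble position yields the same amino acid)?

6

Codon 1 ACA (Thr): third position 4-fold.
Codon 2 CUU (Leu): third position 4-fold.
Codon 3 GAC (Asp): third position 2-fold.
Codon 4 CUC (Leu): third position 4-fold.
Codon 5 AUC (Ile): third position 3-fold.
Codon 6 GUU (Val): third position 4-fold.
Codon 7 CGA (Arg): third position 4-fold.
Codon 8 UCC (Ser): third position 4-fold.
Four-fold degenerate third positions: 6.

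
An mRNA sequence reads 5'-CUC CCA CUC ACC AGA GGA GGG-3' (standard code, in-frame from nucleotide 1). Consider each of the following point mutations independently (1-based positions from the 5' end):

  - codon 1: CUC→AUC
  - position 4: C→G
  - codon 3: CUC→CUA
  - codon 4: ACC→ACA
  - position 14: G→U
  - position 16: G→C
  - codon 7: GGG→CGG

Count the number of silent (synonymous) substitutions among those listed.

Codon 1: CUC (Leu) → AUC (Ile) — missense.
Codon 2: CCA (Pro) → GCA (Ala) — missense.
Codon 3: CUC (Leu) → CUA (Leu) — synonymous.
Codon 4: ACC (Thr) → ACA (Thr) — synonymous.
Codon 5: AGA (Arg) → AUA (Ile) — missense.
Codon 6: GGA (Gly) → CGA (Arg) — missense.
Codon 7: GGG (Gly) → CGG (Arg) — missense.
Synonymous: 2 of 7.

2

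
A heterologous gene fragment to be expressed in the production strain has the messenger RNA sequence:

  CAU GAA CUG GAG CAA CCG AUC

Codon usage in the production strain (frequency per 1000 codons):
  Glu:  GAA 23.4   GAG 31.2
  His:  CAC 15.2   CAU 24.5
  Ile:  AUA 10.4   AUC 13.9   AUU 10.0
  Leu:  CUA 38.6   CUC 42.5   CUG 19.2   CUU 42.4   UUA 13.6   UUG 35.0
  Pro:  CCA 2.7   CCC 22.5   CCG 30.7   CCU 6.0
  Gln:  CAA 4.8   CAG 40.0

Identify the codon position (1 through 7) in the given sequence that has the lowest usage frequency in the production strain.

5

Codon 1 CAU (His): 24.5 per 1000.
Codon 2 GAA (Glu): 23.4 per 1000.
Codon 3 CUG (Leu): 19.2 per 1000.
Codon 4 GAG (Glu): 31.2 per 1000.
Codon 5 CAA (Gln): 4.8 per 1000.
Codon 6 CCG (Pro): 30.7 per 1000.
Codon 7 AUC (Ile): 13.9 per 1000.
Lowest frequency is 4.8 at codon 5.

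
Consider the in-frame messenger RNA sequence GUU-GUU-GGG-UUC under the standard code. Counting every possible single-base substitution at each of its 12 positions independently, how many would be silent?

10

Codon 1 (GUU, Val): 3 synonymous substitutions.
Codon 2 (GUU, Val): 3 synonymous substitutions.
Codon 3 (GGG, Gly): 3 synonymous substitutions.
Codon 4 (UUC, Phe): 1 synonymous substitution.
Total: 3 + 3 + 3 + 1 = 10.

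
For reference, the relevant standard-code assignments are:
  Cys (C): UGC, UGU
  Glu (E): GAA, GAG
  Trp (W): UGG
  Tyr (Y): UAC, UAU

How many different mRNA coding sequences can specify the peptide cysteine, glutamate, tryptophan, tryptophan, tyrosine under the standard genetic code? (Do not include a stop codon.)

Cys: 2 codons.
Glu: 2 codons.
Trp: 1 codon.
Trp: 1 codon.
Tyr: 2 codons.
2 × 2 × 1 × 1 × 2 = 8.

8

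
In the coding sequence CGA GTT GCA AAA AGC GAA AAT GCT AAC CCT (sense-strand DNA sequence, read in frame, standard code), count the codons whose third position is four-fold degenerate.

5

Codon 1 CGA (Arg): third position 4-fold.
Codon 2 GTT (Val): third position 4-fold.
Codon 3 GCA (Ala): third position 4-fold.
Codon 4 AAA (Lys): third position 2-fold.
Codon 5 AGC (Ser): third position 2-fold.
Codon 6 GAA (Glu): third position 2-fold.
Codon 7 AAT (Asn): third position 2-fold.
Codon 8 GCT (Ala): third position 4-fold.
Codon 9 AAC (Asn): third position 2-fold.
Codon 10 CCT (Pro): third position 4-fold.
Four-fold degenerate third positions: 5.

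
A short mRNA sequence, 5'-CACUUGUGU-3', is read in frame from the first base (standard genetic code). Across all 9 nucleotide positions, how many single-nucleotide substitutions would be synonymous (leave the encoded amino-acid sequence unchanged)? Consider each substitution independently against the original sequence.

Codon 1 (CAC, His): 1 synonymous substitution.
Codon 2 (UUG, Leu): 2 synonymous substitutions.
Codon 3 (UGU, Cys): 1 synonymous substitution.
Total: 1 + 2 + 1 = 4.

4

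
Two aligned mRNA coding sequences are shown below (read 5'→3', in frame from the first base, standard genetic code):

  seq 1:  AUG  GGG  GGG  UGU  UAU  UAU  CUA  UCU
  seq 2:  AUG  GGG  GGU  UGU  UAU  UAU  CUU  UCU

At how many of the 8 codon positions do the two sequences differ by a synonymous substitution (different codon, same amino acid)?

Codon 1: AUG Met / AUG Met — identical.
Codon 2: GGG Gly / GGG Gly — identical.
Codon 3: GGG Gly / GGU Gly — synonymous.
Codon 4: UGU Cys / UGU Cys — identical.
Codon 5: UAU Tyr / UAU Tyr — identical.
Codon 6: UAU Tyr / UAU Tyr — identical.
Codon 7: CUA Leu / CUU Leu — synonymous.
Codon 8: UCU Ser / UCU Ser — identical.
Synonymous differences: 2.

2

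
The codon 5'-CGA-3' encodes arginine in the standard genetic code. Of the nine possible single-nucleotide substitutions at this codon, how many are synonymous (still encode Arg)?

4

Position 1: AGA → 1 synonymous.
Position 2: none → 0 synonymous.
Position 3: CGU, CGC, CGG → 3 synonymous.
Total: 1 + 0 + 3 = 4.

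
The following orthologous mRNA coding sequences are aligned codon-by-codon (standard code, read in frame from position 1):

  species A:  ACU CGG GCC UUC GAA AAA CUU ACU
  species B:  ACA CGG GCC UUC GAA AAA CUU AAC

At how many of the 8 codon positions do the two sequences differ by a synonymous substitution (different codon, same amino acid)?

Codon 1: ACU Thr / ACA Thr — synonymous.
Codon 2: CGG Arg / CGG Arg — identical.
Codon 3: GCC Ala / GCC Ala — identical.
Codon 4: UUC Phe / UUC Phe — identical.
Codon 5: GAA Glu / GAA Glu — identical.
Codon 6: AAA Lys / AAA Lys — identical.
Codon 7: CUU Leu / CUU Leu — identical.
Codon 8: ACU Thr / AAC Asn — nonsynonymous.
Synonymous differences: 1.

1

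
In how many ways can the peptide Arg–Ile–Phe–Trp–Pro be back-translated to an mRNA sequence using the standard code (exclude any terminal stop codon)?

144

Arg: 6 codons.
Ile: 3 codons.
Phe: 2 codons.
Trp: 1 codon.
Pro: 4 codons.
6 × 3 × 2 × 1 × 4 = 144.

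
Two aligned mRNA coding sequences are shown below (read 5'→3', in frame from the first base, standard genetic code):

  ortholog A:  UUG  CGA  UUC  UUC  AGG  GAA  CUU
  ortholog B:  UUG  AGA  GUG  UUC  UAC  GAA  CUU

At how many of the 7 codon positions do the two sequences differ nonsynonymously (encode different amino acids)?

Codon 1: UUG Leu / UUG Leu — identical.
Codon 2: CGA Arg / AGA Arg — synonymous.
Codon 3: UUC Phe / GUG Val — nonsynonymous.
Codon 4: UUC Phe / UUC Phe — identical.
Codon 5: AGG Arg / UAC Tyr — nonsynonymous.
Codon 6: GAA Glu / GAA Glu — identical.
Codon 7: CUU Leu / CUU Leu — identical.
Nonsynonymous differences: 2.

2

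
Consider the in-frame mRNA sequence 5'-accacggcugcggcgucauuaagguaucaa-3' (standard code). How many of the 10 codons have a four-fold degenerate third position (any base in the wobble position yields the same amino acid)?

Codon 1 ACC (Thr): third position 4-fold.
Codon 2 ACG (Thr): third position 4-fold.
Codon 3 GCU (Ala): third position 4-fold.
Codon 4 GCG (Ala): third position 4-fold.
Codon 5 GCG (Ala): third position 4-fold.
Codon 6 UCA (Ser): third position 4-fold.
Codon 7 UUA (Leu): third position 2-fold.
Codon 8 AGG (Arg): third position 2-fold.
Codon 9 UAU (Tyr): third position 2-fold.
Codon 10 CAA (Gln): third position 2-fold.
Four-fold degenerate third positions: 6.

6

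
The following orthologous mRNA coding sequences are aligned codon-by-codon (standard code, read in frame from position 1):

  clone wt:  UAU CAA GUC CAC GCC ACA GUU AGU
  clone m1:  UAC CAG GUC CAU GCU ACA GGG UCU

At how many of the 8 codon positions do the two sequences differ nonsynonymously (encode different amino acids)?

1

Codon 1: UAU Tyr / UAC Tyr — synonymous.
Codon 2: CAA Gln / CAG Gln — synonymous.
Codon 3: GUC Val / GUC Val — identical.
Codon 4: CAC His / CAU His — synonymous.
Codon 5: GCC Ala / GCU Ala — synonymous.
Codon 6: ACA Thr / ACA Thr — identical.
Codon 7: GUU Val / GGG Gly — nonsynonymous.
Codon 8: AGU Ser / UCU Ser — synonymous.
Nonsynonymous differences: 1.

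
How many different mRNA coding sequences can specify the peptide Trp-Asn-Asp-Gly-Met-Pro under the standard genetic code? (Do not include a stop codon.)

64

Trp: 1 codon.
Asn: 2 codons.
Asp: 2 codons.
Gly: 4 codons.
Met: 1 codon.
Pro: 4 codons.
1 × 2 × 2 × 4 × 1 × 4 = 64.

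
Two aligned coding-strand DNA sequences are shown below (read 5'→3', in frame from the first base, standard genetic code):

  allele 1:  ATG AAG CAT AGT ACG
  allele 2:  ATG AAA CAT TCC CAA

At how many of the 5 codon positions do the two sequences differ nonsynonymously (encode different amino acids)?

Codon 1: ATG Met / ATG Met — identical.
Codon 2: AAG Lys / AAA Lys — synonymous.
Codon 3: CAT His / CAT His — identical.
Codon 4: AGT Ser / TCC Ser — synonymous.
Codon 5: ACG Thr / CAA Gln — nonsynonymous.
Nonsynonymous differences: 1.

1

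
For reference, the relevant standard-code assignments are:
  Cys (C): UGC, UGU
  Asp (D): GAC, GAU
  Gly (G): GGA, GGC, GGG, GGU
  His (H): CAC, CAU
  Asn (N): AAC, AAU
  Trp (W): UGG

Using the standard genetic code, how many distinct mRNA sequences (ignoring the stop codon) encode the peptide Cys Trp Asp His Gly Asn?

64

Cys: 2 codons.
Trp: 1 codon.
Asp: 2 codons.
His: 2 codons.
Gly: 4 codons.
Asn: 2 codons.
2 × 1 × 2 × 2 × 4 × 2 = 64.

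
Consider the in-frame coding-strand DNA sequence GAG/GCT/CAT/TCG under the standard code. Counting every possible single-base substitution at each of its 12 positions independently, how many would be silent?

8

Codon 1 (GAG, Glu): 1 synonymous substitution.
Codon 2 (GCT, Ala): 3 synonymous substitutions.
Codon 3 (CAT, His): 1 synonymous substitution.
Codon 4 (TCG, Ser): 3 synonymous substitutions.
Total: 1 + 3 + 1 + 3 = 8.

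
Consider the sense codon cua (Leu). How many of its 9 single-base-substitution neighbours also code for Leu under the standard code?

4

Position 1: UUA → 1 synonymous.
Position 2: none → 0 synonymous.
Position 3: CUU, CUC, CUG → 3 synonymous.
Total: 1 + 0 + 3 = 4.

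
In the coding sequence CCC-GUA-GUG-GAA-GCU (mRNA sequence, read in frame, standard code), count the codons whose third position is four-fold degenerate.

4

Codon 1 CCC (Pro): third position 4-fold.
Codon 2 GUA (Val): third position 4-fold.
Codon 3 GUG (Val): third position 4-fold.
Codon 4 GAA (Glu): third position 2-fold.
Codon 5 GCU (Ala): third position 4-fold.
Four-fold degenerate third positions: 4.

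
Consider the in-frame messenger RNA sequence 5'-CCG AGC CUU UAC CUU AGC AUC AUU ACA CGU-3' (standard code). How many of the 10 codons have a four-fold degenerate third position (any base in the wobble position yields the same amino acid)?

Codon 1 CCG (Pro): third position 4-fold.
Codon 2 AGC (Ser): third position 2-fold.
Codon 3 CUU (Leu): third position 4-fold.
Codon 4 UAC (Tyr): third position 2-fold.
Codon 5 CUU (Leu): third position 4-fold.
Codon 6 AGC (Ser): third position 2-fold.
Codon 7 AUC (Ile): third position 3-fold.
Codon 8 AUU (Ile): third position 3-fold.
Codon 9 ACA (Thr): third position 4-fold.
Codon 10 CGU (Arg): third position 4-fold.
Four-fold degenerate third positions: 5.

5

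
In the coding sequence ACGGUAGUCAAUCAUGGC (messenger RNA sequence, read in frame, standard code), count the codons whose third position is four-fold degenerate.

4

Codon 1 ACG (Thr): third position 4-fold.
Codon 2 GUA (Val): third position 4-fold.
Codon 3 GUC (Val): third position 4-fold.
Codon 4 AAU (Asn): third position 2-fold.
Codon 5 CAU (His): third position 2-fold.
Codon 6 GGC (Gly): third position 4-fold.
Four-fold degenerate third positions: 4.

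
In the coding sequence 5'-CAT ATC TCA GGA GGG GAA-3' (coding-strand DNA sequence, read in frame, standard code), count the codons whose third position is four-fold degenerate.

3

Codon 1 CAT (His): third position 2-fold.
Codon 2 ATC (Ile): third position 3-fold.
Codon 3 TCA (Ser): third position 4-fold.
Codon 4 GGA (Gly): third position 4-fold.
Codon 5 GGG (Gly): third position 4-fold.
Codon 6 GAA (Glu): third position 2-fold.
Four-fold degenerate third positions: 3.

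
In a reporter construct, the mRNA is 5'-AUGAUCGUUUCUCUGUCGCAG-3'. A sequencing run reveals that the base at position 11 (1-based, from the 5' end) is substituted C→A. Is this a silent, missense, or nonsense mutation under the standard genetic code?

missense

Position 11 falls in codon 4: UCU → Ser.
After the substitution the codon is UAU → Tyr.
Ser ≠ Tyr, so this is a missense mutation.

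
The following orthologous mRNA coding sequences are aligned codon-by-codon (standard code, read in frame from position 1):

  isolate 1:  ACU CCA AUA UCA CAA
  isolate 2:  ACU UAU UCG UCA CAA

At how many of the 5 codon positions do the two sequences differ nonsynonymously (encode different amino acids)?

Codon 1: ACU Thr / ACU Thr — identical.
Codon 2: CCA Pro / UAU Tyr — nonsynonymous.
Codon 3: AUA Ile / UCG Ser — nonsynonymous.
Codon 4: UCA Ser / UCA Ser — identical.
Codon 5: CAA Gln / CAA Gln — identical.
Nonsynonymous differences: 2.

2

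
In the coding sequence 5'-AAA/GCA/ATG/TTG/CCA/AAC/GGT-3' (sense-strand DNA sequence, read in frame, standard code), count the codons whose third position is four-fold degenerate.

Codon 1 AAA (Lys): third position 2-fold.
Codon 2 GCA (Ala): third position 4-fold.
Codon 3 ATG (Met): third position 1-fold.
Codon 4 TTG (Leu): third position 2-fold.
Codon 5 CCA (Pro): third position 4-fold.
Codon 6 AAC (Asn): third position 2-fold.
Codon 7 GGT (Gly): third position 4-fold.
Four-fold degenerate third positions: 3.

3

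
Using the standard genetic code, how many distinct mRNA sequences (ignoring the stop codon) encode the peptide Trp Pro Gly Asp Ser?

192

Trp: 1 codon.
Pro: 4 codons.
Gly: 4 codons.
Asp: 2 codons.
Ser: 6 codons.
1 × 4 × 4 × 2 × 6 = 192.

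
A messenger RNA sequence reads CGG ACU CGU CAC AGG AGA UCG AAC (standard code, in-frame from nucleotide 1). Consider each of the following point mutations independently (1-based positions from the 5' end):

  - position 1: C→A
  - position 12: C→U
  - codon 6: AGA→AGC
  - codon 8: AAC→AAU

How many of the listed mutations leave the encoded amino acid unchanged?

3

Codon 1: CGG (Arg) → AGG (Arg) — synonymous.
Codon 4: CAC (His) → CAU (His) — synonymous.
Codon 6: AGA (Arg) → AGC (Ser) — missense.
Codon 8: AAC (Asn) → AAU (Asn) — synonymous.
Synonymous: 3 of 4.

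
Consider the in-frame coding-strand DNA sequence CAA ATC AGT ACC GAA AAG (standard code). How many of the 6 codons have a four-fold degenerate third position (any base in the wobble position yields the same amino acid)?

1

Codon 1 CAA (Gln): third position 2-fold.
Codon 2 ATC (Ile): third position 3-fold.
Codon 3 AGT (Ser): third position 2-fold.
Codon 4 ACC (Thr): third position 4-fold.
Codon 5 GAA (Glu): third position 2-fold.
Codon 6 AAG (Lys): third position 2-fold.
Four-fold degenerate third positions: 1.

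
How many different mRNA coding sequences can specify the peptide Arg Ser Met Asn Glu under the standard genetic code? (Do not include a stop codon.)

144

Arg: 6 codons.
Ser: 6 codons.
Met: 1 codon.
Asn: 2 codons.
Glu: 2 codons.
6 × 6 × 1 × 2 × 2 = 144.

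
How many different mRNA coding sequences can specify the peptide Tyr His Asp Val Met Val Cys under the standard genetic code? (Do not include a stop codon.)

256

Tyr: 2 codons.
His: 2 codons.
Asp: 2 codons.
Val: 4 codons.
Met: 1 codon.
Val: 4 codons.
Cys: 2 codons.
2 × 2 × 2 × 4 × 1 × 4 × 2 = 256.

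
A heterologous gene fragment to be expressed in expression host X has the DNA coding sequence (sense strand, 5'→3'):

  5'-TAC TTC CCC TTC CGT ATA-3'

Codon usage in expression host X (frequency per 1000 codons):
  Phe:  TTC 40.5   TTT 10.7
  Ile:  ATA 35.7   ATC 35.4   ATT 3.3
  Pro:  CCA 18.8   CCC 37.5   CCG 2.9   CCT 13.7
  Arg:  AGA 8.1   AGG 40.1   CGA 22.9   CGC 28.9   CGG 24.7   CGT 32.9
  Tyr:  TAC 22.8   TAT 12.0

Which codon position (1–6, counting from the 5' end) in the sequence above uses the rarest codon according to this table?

Codon 1 TAC (Tyr): 22.8 per 1000.
Codon 2 TTC (Phe): 40.5 per 1000.
Codon 3 CCC (Pro): 37.5 per 1000.
Codon 4 TTC (Phe): 40.5 per 1000.
Codon 5 CGT (Arg): 32.9 per 1000.
Codon 6 ATA (Ile): 35.7 per 1000.
Lowest frequency is 22.8 at codon 1.

1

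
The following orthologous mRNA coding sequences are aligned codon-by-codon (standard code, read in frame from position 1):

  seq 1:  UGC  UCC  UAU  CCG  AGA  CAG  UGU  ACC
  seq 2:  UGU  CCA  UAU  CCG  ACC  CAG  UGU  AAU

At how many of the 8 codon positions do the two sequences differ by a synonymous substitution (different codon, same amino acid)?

Codon 1: UGC Cys / UGU Cys — synonymous.
Codon 2: UCC Ser / CCA Pro — nonsynonymous.
Codon 3: UAU Tyr / UAU Tyr — identical.
Codon 4: CCG Pro / CCG Pro — identical.
Codon 5: AGA Arg / ACC Thr — nonsynonymous.
Codon 6: CAG Gln / CAG Gln — identical.
Codon 7: UGU Cys / UGU Cys — identical.
Codon 8: ACC Thr / AAU Asn — nonsynonymous.
Synonymous differences: 1.

1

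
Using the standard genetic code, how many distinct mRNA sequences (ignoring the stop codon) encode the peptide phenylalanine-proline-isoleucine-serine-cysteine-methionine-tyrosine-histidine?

Phe: 2 codons.
Pro: 4 codons.
Ile: 3 codons.
Ser: 6 codons.
Cys: 2 codons.
Met: 1 codon.
Tyr: 2 codons.
His: 2 codons.
2 × 4 × 3 × 6 × 2 × 1 × 2 × 2 = 1152.

1152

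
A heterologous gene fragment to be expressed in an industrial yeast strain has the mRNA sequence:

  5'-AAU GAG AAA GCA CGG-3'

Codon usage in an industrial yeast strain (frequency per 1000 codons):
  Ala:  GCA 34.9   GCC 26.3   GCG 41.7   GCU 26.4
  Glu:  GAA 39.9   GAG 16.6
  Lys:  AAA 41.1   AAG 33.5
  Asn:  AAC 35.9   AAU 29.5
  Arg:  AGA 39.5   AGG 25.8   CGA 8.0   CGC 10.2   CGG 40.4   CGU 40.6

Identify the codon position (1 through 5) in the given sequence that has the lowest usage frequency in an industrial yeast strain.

2

Codon 1 AAU (Asn): 29.5 per 1000.
Codon 2 GAG (Glu): 16.6 per 1000.
Codon 3 AAA (Lys): 41.1 per 1000.
Codon 4 GCA (Ala): 34.9 per 1000.
Codon 5 CGG (Arg): 40.4 per 1000.
Lowest frequency is 16.6 at codon 2.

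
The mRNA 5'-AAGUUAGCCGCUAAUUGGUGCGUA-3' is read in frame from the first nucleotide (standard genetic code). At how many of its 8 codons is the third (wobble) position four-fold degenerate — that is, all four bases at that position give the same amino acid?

3

Codon 1 AAG (Lys): third position 2-fold.
Codon 2 UUA (Leu): third position 2-fold.
Codon 3 GCC (Ala): third position 4-fold.
Codon 4 GCU (Ala): third position 4-fold.
Codon 5 AAU (Asn): third position 2-fold.
Codon 6 UGG (Trp): third position 1-fold.
Codon 7 UGC (Cys): third position 2-fold.
Codon 8 GUA (Val): third position 4-fold.
Four-fold degenerate third positions: 3.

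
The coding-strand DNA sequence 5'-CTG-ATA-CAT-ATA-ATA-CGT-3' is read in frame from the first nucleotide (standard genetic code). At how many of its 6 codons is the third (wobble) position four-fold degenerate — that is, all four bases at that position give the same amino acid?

2

Codon 1 CTG (Leu): third position 4-fold.
Codon 2 ATA (Ile): third position 3-fold.
Codon 3 CAT (His): third position 2-fold.
Codon 4 ATA (Ile): third position 3-fold.
Codon 5 ATA (Ile): third position 3-fold.
Codon 6 CGT (Arg): third position 4-fold.
Four-fold degenerate third positions: 2.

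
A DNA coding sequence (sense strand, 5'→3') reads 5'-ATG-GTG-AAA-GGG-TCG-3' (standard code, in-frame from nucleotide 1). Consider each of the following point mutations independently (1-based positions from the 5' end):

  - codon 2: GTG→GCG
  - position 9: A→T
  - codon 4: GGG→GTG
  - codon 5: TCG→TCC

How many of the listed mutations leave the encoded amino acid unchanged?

1

Codon 2: GTG (Val) → GCG (Ala) — missense.
Codon 3: AAA (Lys) → AAT (Asn) — missense.
Codon 4: GGG (Gly) → GTG (Val) — missense.
Codon 5: TCG (Ser) → TCC (Ser) — synonymous.
Synonymous: 1 of 4.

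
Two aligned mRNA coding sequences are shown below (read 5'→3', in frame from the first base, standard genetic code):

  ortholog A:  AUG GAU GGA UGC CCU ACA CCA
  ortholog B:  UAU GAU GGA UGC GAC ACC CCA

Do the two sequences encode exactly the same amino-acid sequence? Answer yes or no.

no

Codon 1: AUG Met / UAU Tyr — nonsynonymous.
Codon 2: GAU Asp / GAU Asp — identical.
Codon 3: GGA Gly / GGA Gly — identical.
Codon 4: UGC Cys / UGC Cys — identical.
Codon 5: CCU Pro / GAC Asp — nonsynonymous.
Codon 6: ACA Thr / ACC Thr — synonymous.
Codon 7: CCA Pro / CCA Pro — identical.
Nonsynonymous differences: 2 → different protein.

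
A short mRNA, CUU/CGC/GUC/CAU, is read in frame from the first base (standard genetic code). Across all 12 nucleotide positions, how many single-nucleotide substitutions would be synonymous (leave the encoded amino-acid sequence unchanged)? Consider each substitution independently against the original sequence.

10

Codon 1 (CUU, Leu): 3 synonymous substitutions.
Codon 2 (CGC, Arg): 3 synonymous substitutions.
Codon 3 (GUC, Val): 3 synonymous substitutions.
Codon 4 (CAU, His): 1 synonymous substitution.
Total: 3 + 3 + 3 + 1 = 10.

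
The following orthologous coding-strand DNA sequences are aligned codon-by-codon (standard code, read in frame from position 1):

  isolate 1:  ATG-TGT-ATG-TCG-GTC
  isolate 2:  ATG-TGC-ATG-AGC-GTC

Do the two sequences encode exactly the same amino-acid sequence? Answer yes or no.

yes

Codon 1: ATG Met / ATG Met — identical.
Codon 2: TGT Cys / TGC Cys — synonymous.
Codon 3: ATG Met / ATG Met — identical.
Codon 4: TCG Ser / AGC Ser — synonymous.
Codon 5: GTC Val / GTC Val — identical.
Nonsynonymous differences: 0 → same protein.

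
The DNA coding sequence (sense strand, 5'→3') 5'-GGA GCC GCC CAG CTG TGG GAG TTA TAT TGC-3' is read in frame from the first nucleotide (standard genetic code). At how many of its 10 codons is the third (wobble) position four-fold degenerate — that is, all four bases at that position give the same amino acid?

4

Codon 1 GGA (Gly): third position 4-fold.
Codon 2 GCC (Ala): third position 4-fold.
Codon 3 GCC (Ala): third position 4-fold.
Codon 4 CAG (Gln): third position 2-fold.
Codon 5 CTG (Leu): third position 4-fold.
Codon 6 TGG (Trp): third position 1-fold.
Codon 7 GAG (Glu): third position 2-fold.
Codon 8 TTA (Leu): third position 2-fold.
Codon 9 TAT (Tyr): third position 2-fold.
Codon 10 TGC (Cys): third position 2-fold.
Four-fold degenerate third positions: 4.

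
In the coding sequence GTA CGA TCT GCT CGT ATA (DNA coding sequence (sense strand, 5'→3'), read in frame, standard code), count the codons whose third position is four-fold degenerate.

5

Codon 1 GTA (Val): third position 4-fold.
Codon 2 CGA (Arg): third position 4-fold.
Codon 3 TCT (Ser): third position 4-fold.
Codon 4 GCT (Ala): third position 4-fold.
Codon 5 CGT (Arg): third position 4-fold.
Codon 6 ATA (Ile): third position 3-fold.
Four-fold degenerate third positions: 5.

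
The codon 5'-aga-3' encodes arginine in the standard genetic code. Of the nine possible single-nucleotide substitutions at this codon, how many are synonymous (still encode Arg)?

Position 1: CGA → 1 synonymous.
Position 2: none → 0 synonymous.
Position 3: AGG → 1 synonymous.
Total: 1 + 0 + 1 = 2.

2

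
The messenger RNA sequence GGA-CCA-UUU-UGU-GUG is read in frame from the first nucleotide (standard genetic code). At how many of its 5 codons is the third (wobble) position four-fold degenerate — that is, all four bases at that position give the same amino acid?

Codon 1 GGA (Gly): third position 4-fold.
Codon 2 CCA (Pro): third position 4-fold.
Codon 3 UUU (Phe): third position 2-fold.
Codon 4 UGU (Cys): third position 2-fold.
Codon 5 GUG (Val): third position 4-fold.
Four-fold degenerate third positions: 3.

3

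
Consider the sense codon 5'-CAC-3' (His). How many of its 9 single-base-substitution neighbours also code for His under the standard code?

1

Position 1: none → 0 synonymous.
Position 2: none → 0 synonymous.
Position 3: CAT → 1 synonymous.
Total: 0 + 0 + 1 = 1.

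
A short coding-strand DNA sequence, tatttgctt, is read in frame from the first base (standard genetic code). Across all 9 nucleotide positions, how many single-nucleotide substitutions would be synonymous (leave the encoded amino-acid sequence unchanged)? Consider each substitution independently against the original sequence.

6

Codon 1 (TAT, Tyr): 1 synonymous substitution.
Codon 2 (TTG, Leu): 2 synonymous substitutions.
Codon 3 (CTT, Leu): 3 synonymous substitutions.
Total: 1 + 2 + 3 = 6.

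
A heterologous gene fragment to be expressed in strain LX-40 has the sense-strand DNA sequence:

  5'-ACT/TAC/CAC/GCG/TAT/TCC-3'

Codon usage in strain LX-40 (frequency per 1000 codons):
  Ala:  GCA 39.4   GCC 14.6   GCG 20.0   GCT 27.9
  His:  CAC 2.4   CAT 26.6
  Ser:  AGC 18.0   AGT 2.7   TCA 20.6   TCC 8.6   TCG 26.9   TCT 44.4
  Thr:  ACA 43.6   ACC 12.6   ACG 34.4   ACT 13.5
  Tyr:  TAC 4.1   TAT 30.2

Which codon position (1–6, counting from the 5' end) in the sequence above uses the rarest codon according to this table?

3

Codon 1 ACT (Thr): 13.5 per 1000.
Codon 2 TAC (Tyr): 4.1 per 1000.
Codon 3 CAC (His): 2.4 per 1000.
Codon 4 GCG (Ala): 20.0 per 1000.
Codon 5 TAT (Tyr): 30.2 per 1000.
Codon 6 TCC (Ser): 8.6 per 1000.
Lowest frequency is 2.4 at codon 3.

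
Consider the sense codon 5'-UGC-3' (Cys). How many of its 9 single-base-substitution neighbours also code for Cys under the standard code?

1

Position 1: none → 0 synonymous.
Position 2: none → 0 synonymous.
Position 3: UGU → 1 synonymous.
Total: 0 + 0 + 1 = 1.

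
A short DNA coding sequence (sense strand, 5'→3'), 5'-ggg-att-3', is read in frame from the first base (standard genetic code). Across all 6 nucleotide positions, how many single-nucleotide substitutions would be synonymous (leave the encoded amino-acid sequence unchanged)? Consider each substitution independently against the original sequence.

Codon 1 (GGG, Gly): 3 synonymous substitutions.
Codon 2 (ATT, Ile): 2 synonymous substitutions.
Total: 3 + 2 = 5.

5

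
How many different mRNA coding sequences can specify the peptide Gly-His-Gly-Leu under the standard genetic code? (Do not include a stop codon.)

192

Gly: 4 codons.
His: 2 codons.
Gly: 4 codons.
Leu: 6 codons.
4 × 2 × 4 × 6 = 192.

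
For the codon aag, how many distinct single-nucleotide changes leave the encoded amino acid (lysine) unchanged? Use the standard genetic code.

1

Position 1: none → 0 synonymous.
Position 2: none → 0 synonymous.
Position 3: AAA → 1 synonymous.
Total: 0 + 0 + 1 = 1.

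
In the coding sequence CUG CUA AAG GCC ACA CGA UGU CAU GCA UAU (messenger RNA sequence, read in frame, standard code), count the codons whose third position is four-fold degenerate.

6

Codon 1 CUG (Leu): third position 4-fold.
Codon 2 CUA (Leu): third position 4-fold.
Codon 3 AAG (Lys): third position 2-fold.
Codon 4 GCC (Ala): third position 4-fold.
Codon 5 ACA (Thr): third position 4-fold.
Codon 6 CGA (Arg): third position 4-fold.
Codon 7 UGU (Cys): third position 2-fold.
Codon 8 CAU (His): third position 2-fold.
Codon 9 GCA (Ala): third position 4-fold.
Codon 10 UAU (Tyr): third position 2-fold.
Four-fold degenerate third positions: 6.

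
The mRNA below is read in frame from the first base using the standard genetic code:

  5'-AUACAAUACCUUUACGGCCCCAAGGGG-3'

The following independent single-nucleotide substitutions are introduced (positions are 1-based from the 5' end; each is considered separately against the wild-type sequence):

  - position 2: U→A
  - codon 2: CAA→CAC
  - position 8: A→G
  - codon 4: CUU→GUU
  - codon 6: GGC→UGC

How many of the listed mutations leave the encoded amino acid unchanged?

0

Codon 1: AUA (Ile) → AAA (Lys) — missense.
Codon 2: CAA (Gln) → CAC (His) — missense.
Codon 3: UAC (Tyr) → UGC (Cys) — missense.
Codon 4: CUU (Leu) → GUU (Val) — missense.
Codon 6: GGC (Gly) → UGC (Cys) — missense.
Synonymous: 0 of 5.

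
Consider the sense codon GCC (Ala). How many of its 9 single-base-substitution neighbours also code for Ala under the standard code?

Position 1: none → 0 synonymous.
Position 2: none → 0 synonymous.
Position 3: GCT, GCA, GCG → 3 synonymous.
Total: 0 + 0 + 3 = 3.

3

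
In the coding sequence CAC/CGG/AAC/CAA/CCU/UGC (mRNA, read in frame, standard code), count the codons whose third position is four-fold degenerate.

2

Codon 1 CAC (His): third position 2-fold.
Codon 2 CGG (Arg): third position 4-fold.
Codon 3 AAC (Asn): third position 2-fold.
Codon 4 CAA (Gln): third position 2-fold.
Codon 5 CCU (Pro): third position 4-fold.
Codon 6 UGC (Cys): third position 2-fold.
Four-fold degenerate third positions: 2.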